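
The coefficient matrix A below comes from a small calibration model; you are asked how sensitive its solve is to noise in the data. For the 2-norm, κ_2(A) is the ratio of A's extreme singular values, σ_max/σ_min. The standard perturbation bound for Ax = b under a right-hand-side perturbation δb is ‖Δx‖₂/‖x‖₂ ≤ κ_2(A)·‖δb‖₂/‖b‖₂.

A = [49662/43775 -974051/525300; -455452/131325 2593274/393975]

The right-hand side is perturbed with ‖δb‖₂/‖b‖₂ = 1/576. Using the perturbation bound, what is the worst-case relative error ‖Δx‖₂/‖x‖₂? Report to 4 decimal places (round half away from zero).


0.1006

AᵀA = [367413364/27594009 -4127845765/165564054; -4127845765/165564054 185824158049/3973537296]; tr = 826061185/13749264, det = 923521/859329
λ_max, λ_min = (826061185/13749264 ± √681564426385137409/189042260541696)/2 = 961/16, 15376/859329
κ_2(A) = √(λ_max/λ_min) = √((961/16) / (15376/859329)) = 57.9375
perturbation bound = 57.9375·1/576 = 0.1006


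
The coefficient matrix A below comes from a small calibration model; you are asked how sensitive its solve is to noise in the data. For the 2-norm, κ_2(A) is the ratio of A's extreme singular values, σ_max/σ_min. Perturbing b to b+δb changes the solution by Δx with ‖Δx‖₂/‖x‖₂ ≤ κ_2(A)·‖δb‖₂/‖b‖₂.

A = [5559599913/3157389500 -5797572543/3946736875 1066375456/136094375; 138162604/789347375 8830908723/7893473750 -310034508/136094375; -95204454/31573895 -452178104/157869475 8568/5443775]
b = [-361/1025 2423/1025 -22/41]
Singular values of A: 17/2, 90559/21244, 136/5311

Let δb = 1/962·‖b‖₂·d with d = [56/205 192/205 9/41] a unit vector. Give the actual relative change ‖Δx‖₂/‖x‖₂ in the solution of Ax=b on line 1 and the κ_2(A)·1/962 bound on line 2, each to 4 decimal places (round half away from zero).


from the listed singular values, σ₁ = 17/2, σ_n = 136/5311
condition number: (17/2) ÷ (136/5311) = 331.9375
perturbation bound = 331.9375·1/962 = 0.3450
solve Ax = b  →  x = [-51.5624 54.4806 21.7559]
2-norm of b is 2.4495; of x, 78.1034
re-solving with b+δb shifts x by Δx of norm 0.0994
realised ‖Δx‖/‖x‖ = 0.0013
so the bound overstates the realised error by a factor of ≈ 271.0274 (computed from the unrounded values)

0.0013
0.3450


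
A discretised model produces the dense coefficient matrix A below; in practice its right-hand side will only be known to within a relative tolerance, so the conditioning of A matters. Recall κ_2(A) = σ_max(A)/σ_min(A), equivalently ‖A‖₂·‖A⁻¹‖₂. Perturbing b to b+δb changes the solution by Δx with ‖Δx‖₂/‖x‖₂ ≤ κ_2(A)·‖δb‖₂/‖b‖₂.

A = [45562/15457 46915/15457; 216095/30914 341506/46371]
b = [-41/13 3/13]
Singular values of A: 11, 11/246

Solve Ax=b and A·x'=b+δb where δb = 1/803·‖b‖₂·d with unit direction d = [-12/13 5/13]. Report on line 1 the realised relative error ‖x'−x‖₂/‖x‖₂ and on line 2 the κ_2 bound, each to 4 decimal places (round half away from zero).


from the listed singular values, σ₁ = 11, σ_n = 11/246
κ_2(A) = 11 / (11/246) = 246.0000
κ_2(A)·‖δb‖/‖b‖ = 0.3064
solve Ax = b  →  x = [-48.6458 46.2038]
2-norm of b is 3.1623; of x, 67.0910
with δb = [-0.0036 0.0015], A·Δx = δb → ‖Δx‖ = 0.0881
relative error = 0.0013
realised/bound (from unrounded values) ≈ 0.0043

0.0013
0.3064


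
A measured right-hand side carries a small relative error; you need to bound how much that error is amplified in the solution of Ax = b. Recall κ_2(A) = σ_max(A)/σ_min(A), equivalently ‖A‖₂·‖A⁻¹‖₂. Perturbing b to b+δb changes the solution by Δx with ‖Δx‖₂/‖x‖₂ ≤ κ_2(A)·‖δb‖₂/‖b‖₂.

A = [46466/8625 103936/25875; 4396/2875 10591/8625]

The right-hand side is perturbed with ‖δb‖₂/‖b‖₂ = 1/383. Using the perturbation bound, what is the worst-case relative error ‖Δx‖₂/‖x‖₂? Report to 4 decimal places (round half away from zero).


AᵀA = [746564/23805 1679524/71415; 1679524/71415 3779909/214245]; tr = 2099797/42849, det = 9604/42849
solving λ² − 2099797/42849·λ + 9604/42849 = 0 gives λ = 49, 196/42849
so κ_2 = √(49 / (196/42849)) = 103.5000
bound on ‖Δx‖/‖x‖: κ·ε = 103.5000·1/383 = 0.2702

0.2702


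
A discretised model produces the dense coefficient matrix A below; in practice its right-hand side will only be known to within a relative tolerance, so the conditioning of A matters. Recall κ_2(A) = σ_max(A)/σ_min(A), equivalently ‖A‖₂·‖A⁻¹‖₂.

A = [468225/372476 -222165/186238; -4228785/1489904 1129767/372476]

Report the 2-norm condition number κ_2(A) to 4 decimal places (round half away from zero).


47.4240

AᵀA = [126570278025/13134993664 -33193653255/3283748416; -33193653255/3283748416 8720725581/820937104]; tr = 316411281/15618304, det = 11390625/62473216
eigenvalues of AᵀA: λ = (tr ± √(tr²−4·det))/2 = 81/4, 140625/15618304
so κ_2 = √((81/4) / (140625/15618304)) = 47.4240


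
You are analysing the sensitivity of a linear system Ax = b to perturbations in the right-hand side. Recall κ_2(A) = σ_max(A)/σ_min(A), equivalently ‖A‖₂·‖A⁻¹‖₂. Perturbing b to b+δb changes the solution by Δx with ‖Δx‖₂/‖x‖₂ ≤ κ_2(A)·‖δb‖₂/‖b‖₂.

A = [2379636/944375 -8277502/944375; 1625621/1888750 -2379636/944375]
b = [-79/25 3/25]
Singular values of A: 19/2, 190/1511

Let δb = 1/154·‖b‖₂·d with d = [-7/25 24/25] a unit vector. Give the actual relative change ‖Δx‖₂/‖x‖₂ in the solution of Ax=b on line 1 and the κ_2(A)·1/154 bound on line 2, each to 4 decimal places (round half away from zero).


largest singular value 19/2, smallest 190/1511
condition number: (19/2) ÷ (190/1511) = 75.5500
bound on ‖Δx‖/‖x‖: κ·ε = 75.5500·1/154 = 0.4906
solve Ax = b  →  x = [7.5461 2.5299]
‖b‖₂ = 3.1623 and ‖x‖₂ = 7.9589
δb = ε·‖b‖·d = [-0.0057 0.0197]; solving A·Δx = δb gives ‖Δx‖ = 0.1633
relative error = 0.0205
realised/bound (from unrounded values) ≈ 0.0418

0.0205
0.4906


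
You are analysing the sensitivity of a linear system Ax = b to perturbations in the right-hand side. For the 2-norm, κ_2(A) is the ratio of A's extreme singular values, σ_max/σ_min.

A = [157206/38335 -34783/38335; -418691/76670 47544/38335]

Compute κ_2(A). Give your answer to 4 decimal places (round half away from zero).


374.0000

AᵀA = [10966282369/235131556 -616848750/58782889; -616848750/58782889 138811561/58782889]; tr = 6853973/139876, det = 2401/139876
λ_max, λ_min = (6853973/139876 ± √46975602515625/19565295376)/2 = 49, 49/139876
so κ_2 = √(49 / (49/139876)) = 374.0000


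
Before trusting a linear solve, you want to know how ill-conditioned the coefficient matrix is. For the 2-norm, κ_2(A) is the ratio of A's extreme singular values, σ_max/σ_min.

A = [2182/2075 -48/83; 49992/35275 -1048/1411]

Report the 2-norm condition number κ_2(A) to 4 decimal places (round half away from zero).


103.7500

M = AᵀA = [155006596/49773025 -16532064/9954605; -16532064/9954605 1764160/1990921]. tr(M)=688964/172225, det(M)=256/172225
λ_max, λ_min = (688964/172225 ± √474495034896/29661450625)/2 = 4, 64/172225
σ_max=√4=2, σ_min=√(64/172225)=(8/415) → κ = 103.7500


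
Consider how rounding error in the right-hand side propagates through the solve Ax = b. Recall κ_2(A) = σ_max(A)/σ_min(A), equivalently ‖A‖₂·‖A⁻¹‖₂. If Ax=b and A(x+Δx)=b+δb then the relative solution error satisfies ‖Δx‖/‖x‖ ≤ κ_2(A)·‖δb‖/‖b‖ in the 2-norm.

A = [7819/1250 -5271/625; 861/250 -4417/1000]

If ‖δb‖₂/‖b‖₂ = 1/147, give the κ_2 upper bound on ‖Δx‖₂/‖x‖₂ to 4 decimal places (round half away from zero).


M = AᵀA = [39834893/781250 -424787517/6250000; -424787517/6250000 2265887449/25000000]. tr(M)=141624161/1000000, det(M)=200533921/100000000
solving λ² − 141624161/1000000·λ + 200533921/100000000 = 0 gives λ = 14161/100, 14161/1000000
κ_2(A) = √(λ_max/λ_min) = √((14161/100) / (14161/1000000)) = 100.0000
worst-case relative error ≤ 100.0000 × 1/147 = 0.6803

0.6803


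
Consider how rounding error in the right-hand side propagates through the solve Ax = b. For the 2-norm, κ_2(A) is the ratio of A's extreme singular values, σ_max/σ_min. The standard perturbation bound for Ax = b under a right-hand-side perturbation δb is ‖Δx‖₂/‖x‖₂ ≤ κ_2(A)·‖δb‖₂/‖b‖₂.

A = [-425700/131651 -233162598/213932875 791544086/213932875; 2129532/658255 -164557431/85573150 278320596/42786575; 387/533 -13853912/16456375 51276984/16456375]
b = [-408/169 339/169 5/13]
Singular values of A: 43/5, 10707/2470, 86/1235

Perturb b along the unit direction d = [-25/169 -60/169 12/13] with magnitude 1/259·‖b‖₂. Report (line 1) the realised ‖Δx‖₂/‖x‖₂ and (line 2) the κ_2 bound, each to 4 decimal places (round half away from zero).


0.2498
0.4768

largest singular value 43/5, smallest 86/1235
condition number: (43/5) ÷ (86/1235) = 123.5000
bound on ‖Δx‖/‖x‖: κ·ε = 123.5000·1/259 = 0.4768
solve Ax = b  →  x = [0.7007 0.0108 -0.0369]
2-norm of b is 3.1623; of x, 0.7018
re-solving with b+δb shifts x by Δx of norm 0.1753
dividing the unrounded norms, ‖Δx‖/‖x‖ = 0.2498
so the bound overstates the realised error by a factor of ≈ 1.9085 (computed from the unrounded values)


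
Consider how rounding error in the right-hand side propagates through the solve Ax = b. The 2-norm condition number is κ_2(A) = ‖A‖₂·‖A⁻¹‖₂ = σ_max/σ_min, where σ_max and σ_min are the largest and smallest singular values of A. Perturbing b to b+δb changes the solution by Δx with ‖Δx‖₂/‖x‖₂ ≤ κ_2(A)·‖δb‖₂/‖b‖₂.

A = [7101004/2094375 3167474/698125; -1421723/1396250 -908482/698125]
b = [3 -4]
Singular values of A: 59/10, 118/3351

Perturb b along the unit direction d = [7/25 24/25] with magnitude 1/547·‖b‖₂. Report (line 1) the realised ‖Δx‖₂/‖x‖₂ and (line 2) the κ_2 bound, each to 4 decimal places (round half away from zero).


0.0030
0.3063

from the listed singular values, σ₁ = 59/10, σ_n = 118/3351
κ = σ_max/σ_min = (59/10)/(118/3351) = 167.5500
worst-case relative error ≤ 167.5500 × 1/547 = 0.3063
solve Ax = b  →  x = [68.5627 -50.5746]
‖b‖ = 5.0000, ‖x‖ = 85.1976
re-solving with b+δb shifts x by Δx of norm 0.2596
dividing the unrounded norms, ‖Δx‖/‖x‖ = 0.0030
so the bound overstates the realised error by a factor of ≈ 100.5332 (computed from the unrounded values)


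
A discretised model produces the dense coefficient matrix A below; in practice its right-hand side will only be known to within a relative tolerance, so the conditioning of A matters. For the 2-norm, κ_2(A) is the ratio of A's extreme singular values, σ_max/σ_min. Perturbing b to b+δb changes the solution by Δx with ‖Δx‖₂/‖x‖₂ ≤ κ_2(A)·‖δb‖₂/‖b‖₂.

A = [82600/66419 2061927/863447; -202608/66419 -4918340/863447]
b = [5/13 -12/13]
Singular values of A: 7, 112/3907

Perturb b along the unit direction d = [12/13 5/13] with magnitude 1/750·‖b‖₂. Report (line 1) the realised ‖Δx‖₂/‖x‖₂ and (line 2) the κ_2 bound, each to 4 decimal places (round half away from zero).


σ_max = 7, σ_min = 112/3907
condition number: 7 ÷ (112/3907) = 244.1875
bound on ‖Δx‖/‖x‖: κ·ε = 244.1875·1/750 = 0.3256
solve Ax = b  →  x = [0.0672 0.1261]
2-norm of b is 1.0000; of x, 0.1429
δb = ε·‖b‖·d = [0.0012 0.0005]; solving A·Δx = δb gives ‖Δx‖ = 0.0465
realised ‖Δx‖/‖x‖ = 0.3256
realised/bound = 1 exactly: the bound is attained for this b and d

0.3256
0.3256


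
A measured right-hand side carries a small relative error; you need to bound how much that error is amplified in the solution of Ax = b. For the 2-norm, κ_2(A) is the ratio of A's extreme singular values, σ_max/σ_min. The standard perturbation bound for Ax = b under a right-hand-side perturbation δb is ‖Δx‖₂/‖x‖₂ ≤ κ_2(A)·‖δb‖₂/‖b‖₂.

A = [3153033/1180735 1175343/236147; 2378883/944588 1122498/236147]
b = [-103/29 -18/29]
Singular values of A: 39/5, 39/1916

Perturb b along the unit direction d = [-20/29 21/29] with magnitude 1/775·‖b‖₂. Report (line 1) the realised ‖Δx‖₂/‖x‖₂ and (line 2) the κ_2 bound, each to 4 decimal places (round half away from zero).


σ_max = 39/5, σ_min = 39/1916
condition number: (39/5) ÷ (39/1916) = 383.2000
bound on ‖Δx‖/‖x‖: κ·ε = 383.2000·1/775 = 0.4945
solve Ax = b  →  x = [-86.8778 45.8989]
‖b‖₂ = 3.6056 and ‖x‖₂ = 98.2572
with δb = [-0.0032 0.0034], A·Δx = δb → ‖Δx‖ = 0.2286
dividing the unrounded norms, ‖Δx‖/‖x‖ = 0.0023
tightness: 0.0023 against a bound of 0.4945 (unrounded ratio ≈ 0.0047)

0.0023
0.4945


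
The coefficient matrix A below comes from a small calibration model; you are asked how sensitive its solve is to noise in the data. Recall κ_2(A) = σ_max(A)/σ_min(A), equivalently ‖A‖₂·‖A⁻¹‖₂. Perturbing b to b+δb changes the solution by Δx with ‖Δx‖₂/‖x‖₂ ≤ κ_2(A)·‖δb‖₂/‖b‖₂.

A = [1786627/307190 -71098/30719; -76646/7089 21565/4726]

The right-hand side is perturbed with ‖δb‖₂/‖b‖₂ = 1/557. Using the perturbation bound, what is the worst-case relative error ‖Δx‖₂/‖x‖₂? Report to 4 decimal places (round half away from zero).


form AᵀA = [442938483649/2938724100 -3075696896/48978735; -3075696896/48978735 341913569/13060996] with trace 1538074073/8694450 and determinant 6385729/2782224
char-poly roots: 17689/100 and 9025/695556
so κ_2 = √((17689/100) / (9025/695556)) = 116.7600
bound on ‖Δx‖/‖x‖: κ·ε = 116.7600·1/557 = 0.2096

0.2096


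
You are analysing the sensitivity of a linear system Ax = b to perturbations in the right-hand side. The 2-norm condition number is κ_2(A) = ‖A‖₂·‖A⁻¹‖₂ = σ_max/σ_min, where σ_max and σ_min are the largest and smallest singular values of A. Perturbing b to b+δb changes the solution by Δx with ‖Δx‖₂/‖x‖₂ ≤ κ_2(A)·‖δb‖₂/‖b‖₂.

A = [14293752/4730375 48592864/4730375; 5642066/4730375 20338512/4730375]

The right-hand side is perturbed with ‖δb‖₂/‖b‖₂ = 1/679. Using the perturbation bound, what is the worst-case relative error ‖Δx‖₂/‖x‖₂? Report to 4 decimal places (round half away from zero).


0.2679

AᵀA = [279460656788/26481003125 957781744416/26481003125; 957781744416/26481003125 3283930771712/26481003125]; tr = 28507131428/211848025, det = 2897022976/5296200625
eigenvalues of AᵀA: λ = (tr ± √(tr²−4·det))/2 = 3364/25, 861184/211848025
κ_2(A) = √(λ_max/λ_min) = √((3364/25) / (861184/211848025)) = 181.9375
κ_2(A)·‖δb‖/‖b‖ = 0.2679


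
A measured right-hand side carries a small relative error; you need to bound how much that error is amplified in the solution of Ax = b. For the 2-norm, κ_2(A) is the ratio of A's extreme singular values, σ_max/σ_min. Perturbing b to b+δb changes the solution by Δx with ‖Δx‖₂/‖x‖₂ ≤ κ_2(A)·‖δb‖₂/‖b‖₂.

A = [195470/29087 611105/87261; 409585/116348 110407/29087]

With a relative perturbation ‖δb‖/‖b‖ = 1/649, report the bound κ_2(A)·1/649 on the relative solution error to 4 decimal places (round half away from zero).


0.2182

form AᵀA = [2695834625/46840336 2122747165/35130252; 2122747165/35130252 1671822394/26347689] with trace 60655969/501264 and determinant 366025/501264
solving λ² − 60655969/501264·λ + 366025/501264 = 0 gives λ = 121, 3025/501264
so κ_2 = √(121 / (3025/501264)) = 141.6000
κ_2(A)·‖δb‖/‖b‖ = 0.2182


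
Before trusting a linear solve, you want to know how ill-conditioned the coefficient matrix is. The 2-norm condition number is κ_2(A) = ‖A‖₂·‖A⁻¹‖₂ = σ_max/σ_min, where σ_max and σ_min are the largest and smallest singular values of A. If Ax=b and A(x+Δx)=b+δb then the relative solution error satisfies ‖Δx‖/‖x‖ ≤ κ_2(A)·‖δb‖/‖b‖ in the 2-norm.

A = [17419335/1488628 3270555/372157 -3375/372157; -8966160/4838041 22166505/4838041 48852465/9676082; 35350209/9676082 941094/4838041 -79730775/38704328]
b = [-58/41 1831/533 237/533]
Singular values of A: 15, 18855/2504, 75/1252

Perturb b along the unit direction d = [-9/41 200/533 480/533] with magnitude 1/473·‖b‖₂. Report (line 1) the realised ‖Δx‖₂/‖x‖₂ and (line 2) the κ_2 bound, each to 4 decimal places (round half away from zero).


0.0040
0.5294

largest singular value 15, smallest 75/1252
condition number: 15 ÷ (75/1252) = 250.4000
perturbation bound = 250.4000·1/473 = 0.5294
solve Ax = b  →  x = [14.2877 -19.1614 23.3138]
‖b‖ = 3.7417, ‖x‖ = 33.3891
with δb = [-0.0017 0.0030 0.0071], A·Δx = δb → ‖Δx‖ = 0.1321
relative error = 0.0040
so the bound overstates the realised error by a factor of ≈ 133.8542 (computed from the unrounded values)


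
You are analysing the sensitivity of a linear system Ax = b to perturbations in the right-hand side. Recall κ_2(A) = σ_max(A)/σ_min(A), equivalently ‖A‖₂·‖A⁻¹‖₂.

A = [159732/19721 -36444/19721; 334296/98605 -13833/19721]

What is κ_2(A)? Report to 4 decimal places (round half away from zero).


M = AᵀA = [4435571664/57532225 -199589832/11506445; -199589832/11506445 8991225/2301289]. tr(M)=2772369/34225, det(M)=11664/34225
char-poly roots: 81 and 144/34225
σ_max=√81=9, σ_min=√(144/34225)=(12/185) → κ = 138.7500

138.7500


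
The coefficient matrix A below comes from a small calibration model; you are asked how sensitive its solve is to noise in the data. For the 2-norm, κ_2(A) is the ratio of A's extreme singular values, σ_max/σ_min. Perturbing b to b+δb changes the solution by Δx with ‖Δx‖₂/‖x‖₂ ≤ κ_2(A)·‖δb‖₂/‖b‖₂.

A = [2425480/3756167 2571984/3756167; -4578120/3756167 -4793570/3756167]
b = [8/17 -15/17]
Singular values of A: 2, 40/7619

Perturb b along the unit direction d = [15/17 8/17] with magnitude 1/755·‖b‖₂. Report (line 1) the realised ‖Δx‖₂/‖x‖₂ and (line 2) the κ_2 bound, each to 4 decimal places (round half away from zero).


0.5046
0.5046

from the listed singular values, σ₁ = 2, σ_n = 40/7619
κ = σ_max/σ_min = 2/(40/7619) = 380.9500
perturbation bound = 380.9500·1/755 = 0.5046
solve Ax = b  →  x = [0.3448 0.3621]
2-norm of b is 1.0000; of x, 0.5000
Δx = A⁻¹·δb where δb = 1/755·1.0000·d; ‖Δx‖ = 0.2523
dividing the unrounded norms, ‖Δx‖/‖x‖ = 0.5046
tightness: 0.5046 against a bound of 0.5046; the bound is attained (ratio 1)


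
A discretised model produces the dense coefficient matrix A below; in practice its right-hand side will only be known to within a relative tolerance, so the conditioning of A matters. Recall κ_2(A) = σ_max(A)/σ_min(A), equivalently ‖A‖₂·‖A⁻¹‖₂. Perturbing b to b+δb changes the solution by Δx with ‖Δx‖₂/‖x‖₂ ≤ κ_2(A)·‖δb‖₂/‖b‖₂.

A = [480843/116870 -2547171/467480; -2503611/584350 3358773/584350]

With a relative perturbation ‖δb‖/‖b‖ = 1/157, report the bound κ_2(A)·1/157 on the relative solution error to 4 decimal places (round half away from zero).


2.0535

M = AᵀA = [7163090253/203011250 -76404254157/1624090000; -76404254157/1624090000 407495481129/6496360000]. tr(M)=25468574769/259854400, det(M)=96059601/1039417600
λ_max, λ_min = (25468574769/259854400 ± √648623339254161308961/67524309199360000)/2 = 9801/100, 9801/10394176
κ_2(A) = √(λ_max/λ_min) = √((9801/100) / (9801/10394176)) = 322.4000
perturbation bound = 322.4000·1/157 = 2.0535


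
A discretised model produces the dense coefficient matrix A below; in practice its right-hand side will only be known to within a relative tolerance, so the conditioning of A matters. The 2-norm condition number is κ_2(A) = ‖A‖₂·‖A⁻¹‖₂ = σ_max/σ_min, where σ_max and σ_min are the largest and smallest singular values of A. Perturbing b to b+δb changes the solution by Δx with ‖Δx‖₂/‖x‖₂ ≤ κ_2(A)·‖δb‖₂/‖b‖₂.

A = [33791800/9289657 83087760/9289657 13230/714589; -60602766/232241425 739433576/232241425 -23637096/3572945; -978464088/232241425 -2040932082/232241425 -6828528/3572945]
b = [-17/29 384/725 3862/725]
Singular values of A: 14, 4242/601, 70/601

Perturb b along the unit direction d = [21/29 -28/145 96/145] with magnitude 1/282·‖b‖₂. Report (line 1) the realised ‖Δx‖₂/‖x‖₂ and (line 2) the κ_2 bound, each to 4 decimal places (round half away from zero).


0.0064
0.4262

from the listed singular values, σ₁ = 14, σ_n = 70/601
condition number: 14 ÷ (70/601) = 120.2000
bound on ‖Δx‖/‖x‖: κ·ε = 120.2000·1/282 = 0.4262
solve Ax = b  →  x = [-23.3632 9.4252 5.3776]
‖b‖₂ = 5.3852 and ‖x‖₂ = 25.7603
δb = ε·‖b‖·d = [0.0138 -0.0037 0.0126]; solving A·Δx = δb gives ‖Δx‖ = 0.1640
relative error = 0.0064
realised/bound (from unrounded values) ≈ 0.0149


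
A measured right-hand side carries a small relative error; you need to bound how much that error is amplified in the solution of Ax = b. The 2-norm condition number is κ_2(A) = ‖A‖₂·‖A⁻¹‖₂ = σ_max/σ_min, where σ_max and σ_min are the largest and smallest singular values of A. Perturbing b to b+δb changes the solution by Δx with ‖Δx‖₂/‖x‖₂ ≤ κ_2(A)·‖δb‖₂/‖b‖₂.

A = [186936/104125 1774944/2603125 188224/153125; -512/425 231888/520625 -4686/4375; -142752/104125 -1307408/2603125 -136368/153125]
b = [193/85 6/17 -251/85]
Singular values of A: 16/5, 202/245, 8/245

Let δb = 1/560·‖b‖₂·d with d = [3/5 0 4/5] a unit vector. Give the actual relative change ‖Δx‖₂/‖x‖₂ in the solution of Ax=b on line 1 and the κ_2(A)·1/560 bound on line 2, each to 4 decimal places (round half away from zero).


0.0067
0.1750

σ_max = 16/5, σ_min = 8/245
κ_2(A) = (16/5) / (8/245) = 98.0000
κ_2(A)·‖δb‖/‖b‖ = 0.1750
solve Ax = b  →  x = [19.1250 -4.3738 -23.6592]
‖b‖₂ = 3.7417 and ‖x‖₂ = 30.7352
δb = ε·‖b‖·d = [0.0040 0.0000 0.0053]; solving A·Δx = δb gives ‖Δx‖ = 0.2046
realised ‖Δx‖/‖x‖ = 0.0067
realised/bound (from unrounded values) ≈ 0.0380


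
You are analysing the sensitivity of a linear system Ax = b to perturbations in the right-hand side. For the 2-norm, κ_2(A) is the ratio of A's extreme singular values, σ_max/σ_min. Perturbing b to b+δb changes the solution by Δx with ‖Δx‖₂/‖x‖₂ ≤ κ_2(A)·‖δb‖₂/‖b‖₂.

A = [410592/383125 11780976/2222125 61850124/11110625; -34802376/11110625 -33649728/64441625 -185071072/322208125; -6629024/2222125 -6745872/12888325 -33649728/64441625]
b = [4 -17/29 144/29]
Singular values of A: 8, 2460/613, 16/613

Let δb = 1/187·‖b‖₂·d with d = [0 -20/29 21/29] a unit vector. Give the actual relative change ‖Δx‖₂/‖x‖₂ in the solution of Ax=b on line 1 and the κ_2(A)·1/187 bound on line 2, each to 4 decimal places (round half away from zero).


0.0086
1.6390

from the listed singular values, σ₁ = 8, σ_n = 16/613
κ = σ_max/σ_min = 8/(16/613) = 306.5000
κ_2(A)·‖δb‖/‖b‖ = 1.6390
solve Ax = b  →  x = [-0.8519 -110.5334 106.1524]
‖b‖ = 6.4031, ‖x‖ = 153.2537
Δx = A⁻¹·δb where δb = 1/187·6.4031·d; ‖Δx‖ = 1.3119
relative error = 0.0086
so the bound overstates the realised error by a factor of ≈ 191.4737 (computed from the unrounded values)


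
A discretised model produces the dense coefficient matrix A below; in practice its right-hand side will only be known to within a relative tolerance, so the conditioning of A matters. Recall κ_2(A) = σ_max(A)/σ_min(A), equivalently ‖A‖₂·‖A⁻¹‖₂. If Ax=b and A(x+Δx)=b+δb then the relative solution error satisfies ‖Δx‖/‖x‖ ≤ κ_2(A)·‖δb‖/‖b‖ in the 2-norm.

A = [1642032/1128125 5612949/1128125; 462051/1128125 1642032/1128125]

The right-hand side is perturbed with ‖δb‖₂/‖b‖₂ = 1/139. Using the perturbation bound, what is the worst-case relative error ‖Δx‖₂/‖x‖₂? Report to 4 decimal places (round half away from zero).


AᵀA = [931123269/407253125 3192110208/407253125; 3192110208/407253125 10944468981/407253125]; tr = 95004738/3258025, det = 531441/81450625
λ_max, λ_min = (95004738/3258025 ± √361024928430336/424589076025)/2 = 729/25, 729/3258025
κ_2(A) = √(λ_max/λ_min) = √((729/25) / (729/3258025)) = 361.0000
worst-case relative error ≤ 361.0000 × 1/139 = 2.5971

2.5971


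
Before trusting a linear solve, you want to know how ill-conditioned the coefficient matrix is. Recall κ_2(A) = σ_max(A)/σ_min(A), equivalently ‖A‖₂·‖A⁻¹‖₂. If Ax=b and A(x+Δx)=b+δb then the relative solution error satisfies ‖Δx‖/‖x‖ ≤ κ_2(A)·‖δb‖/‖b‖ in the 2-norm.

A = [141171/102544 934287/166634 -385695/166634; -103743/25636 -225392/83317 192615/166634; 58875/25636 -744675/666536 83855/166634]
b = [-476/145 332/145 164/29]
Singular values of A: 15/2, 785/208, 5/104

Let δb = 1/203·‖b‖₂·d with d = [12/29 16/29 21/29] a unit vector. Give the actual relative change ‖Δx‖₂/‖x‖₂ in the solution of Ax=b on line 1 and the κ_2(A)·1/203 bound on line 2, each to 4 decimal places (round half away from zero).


largest singular value 15/2, smallest 5/104
condition number: (15/2) ÷ (5/104) = 156.0000
perturbation bound = 156.0000·1/203 = 0.7685
solve Ax = b  →  x = [0.6842 31.1052 77.1728]
‖b‖₂ = 6.9282 and ‖x‖₂ = 83.2085
Δx = A⁻¹·δb where δb = 1/203·6.9282·d; ‖Δx‖ = 0.7099
realised ‖Δx‖/‖x‖ = 0.0085
so the bound overstates the realised error by a factor of ≈ 90.0758 (computed from the unrounded values)

0.0085
0.7685


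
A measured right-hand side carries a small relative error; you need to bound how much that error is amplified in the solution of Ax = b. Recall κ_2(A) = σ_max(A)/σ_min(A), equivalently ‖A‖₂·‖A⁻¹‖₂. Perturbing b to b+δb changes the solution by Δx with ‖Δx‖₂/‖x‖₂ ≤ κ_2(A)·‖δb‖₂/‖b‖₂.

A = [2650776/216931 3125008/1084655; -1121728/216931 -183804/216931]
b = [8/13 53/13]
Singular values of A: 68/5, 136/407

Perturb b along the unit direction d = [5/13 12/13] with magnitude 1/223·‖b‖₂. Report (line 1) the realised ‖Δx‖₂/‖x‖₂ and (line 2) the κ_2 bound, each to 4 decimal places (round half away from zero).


0.0046
0.1825

largest singular value 68/5, smallest 136/407
κ_2(A) = (68/5) / (136/407) = 40.7000
bound on ‖Δx‖/‖x‖: κ·ε = 40.7000·1/223 = 0.1825
solve Ax = b  →  x = [-2.6994 11.6625]
2-norm of b is 4.1231; of x, 11.9708
with δb = [0.0071 0.0171], A·Δx = δb → ‖Δx‖ = 0.0553
realised ‖Δx‖/‖x‖ = 0.0046
tightness: 0.0046 against a bound of 0.1825 (unrounded ratio ≈ 0.0253)


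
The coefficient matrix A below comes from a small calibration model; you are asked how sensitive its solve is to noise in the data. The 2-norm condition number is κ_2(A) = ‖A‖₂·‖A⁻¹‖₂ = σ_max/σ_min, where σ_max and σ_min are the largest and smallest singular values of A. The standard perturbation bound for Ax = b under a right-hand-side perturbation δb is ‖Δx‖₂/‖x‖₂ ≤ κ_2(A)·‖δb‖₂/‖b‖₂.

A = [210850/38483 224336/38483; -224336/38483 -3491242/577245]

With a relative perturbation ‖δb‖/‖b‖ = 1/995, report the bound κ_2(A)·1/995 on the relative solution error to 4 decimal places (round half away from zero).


M = AᵀA = [112704356/1760929 1774946432/26413935; 1774946432/26413935 27957508804/396209025]. tr(M)=53315988904/396209025, det(M)=11316496/15848361
solving λ² − 53315988904/396209025·λ + 11316496/15848361 = 0 gives λ = 3364/25, 84100/15848361
κ_2(A) = √(λ_max/λ_min) = √((3364/25) / (84100/15848361)) = 159.2400
κ_2(A)·‖δb‖/‖b‖ = 0.1600

0.1600


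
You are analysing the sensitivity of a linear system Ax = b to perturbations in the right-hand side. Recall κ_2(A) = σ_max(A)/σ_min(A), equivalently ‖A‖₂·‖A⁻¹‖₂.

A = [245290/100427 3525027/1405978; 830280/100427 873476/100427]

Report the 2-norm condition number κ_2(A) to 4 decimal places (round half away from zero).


303.0125

form AᵀA = [749532062500/10085582329 5508934509375/70599076303; 5508934509375/70599076303 161966038575625/1976774136484] with trace 367270300625/2350504324 and determinant 156250000/587626081
solving λ² − 367270300625/2350504324·λ + 156250000/587626081 = 0 gives λ = 625/4, 1000000/587626081
κ_2(A) = √(λ_max/λ_min) = √((625/4) / (1000000/587626081)) = 303.0125


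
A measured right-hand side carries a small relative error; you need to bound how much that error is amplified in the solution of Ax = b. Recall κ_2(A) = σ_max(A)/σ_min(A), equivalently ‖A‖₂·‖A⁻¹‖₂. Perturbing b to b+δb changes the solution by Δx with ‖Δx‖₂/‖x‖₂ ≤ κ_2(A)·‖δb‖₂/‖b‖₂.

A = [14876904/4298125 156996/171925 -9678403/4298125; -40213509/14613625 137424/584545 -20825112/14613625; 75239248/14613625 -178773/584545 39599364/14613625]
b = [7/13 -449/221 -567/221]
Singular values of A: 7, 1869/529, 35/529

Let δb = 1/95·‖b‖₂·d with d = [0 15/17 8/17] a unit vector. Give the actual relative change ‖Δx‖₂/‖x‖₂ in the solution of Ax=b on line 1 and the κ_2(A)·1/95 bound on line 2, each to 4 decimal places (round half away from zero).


0.0116
1.1137

σ_max = 7, σ_min = 35/529
κ = σ_max/σ_min = 7/(35/529) = 105.8000
perturbation bound = 105.8000·1/95 = 1.1137
solve Ax = b  →  x = [3.4938 -43.4499 -12.4890]
‖b‖₂ = 3.3166 and ‖x‖₂ = 45.3440
re-solving with b+δb shifts x by Δx of norm 0.5277
relative error = 0.0116
realised/bound (from unrounded values) ≈ 0.0104


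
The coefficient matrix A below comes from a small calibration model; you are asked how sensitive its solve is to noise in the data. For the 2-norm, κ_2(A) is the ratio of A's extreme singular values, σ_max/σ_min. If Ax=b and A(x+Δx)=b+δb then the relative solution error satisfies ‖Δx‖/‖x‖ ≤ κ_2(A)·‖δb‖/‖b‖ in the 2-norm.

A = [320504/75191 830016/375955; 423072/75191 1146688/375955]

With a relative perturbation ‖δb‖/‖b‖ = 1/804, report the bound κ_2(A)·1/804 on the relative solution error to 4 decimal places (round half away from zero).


AᵀA = [281712731200/5653686481 150231006720/5653686481; 150231006720/5653686481 80152797184/5653686481]; tr = 1252129856/19562929, det = 6553600/19562929
λ_max, λ_min = (1252129856/19562929 ± √1567316345840603136/382708191059041)/2 = 64, 102400/19562929
σ_max=√64=8, σ_min=√(102400/19562929)=(320/4423) → κ = 110.5750
perturbation bound = 110.5750·1/804 = 0.1375

0.1375


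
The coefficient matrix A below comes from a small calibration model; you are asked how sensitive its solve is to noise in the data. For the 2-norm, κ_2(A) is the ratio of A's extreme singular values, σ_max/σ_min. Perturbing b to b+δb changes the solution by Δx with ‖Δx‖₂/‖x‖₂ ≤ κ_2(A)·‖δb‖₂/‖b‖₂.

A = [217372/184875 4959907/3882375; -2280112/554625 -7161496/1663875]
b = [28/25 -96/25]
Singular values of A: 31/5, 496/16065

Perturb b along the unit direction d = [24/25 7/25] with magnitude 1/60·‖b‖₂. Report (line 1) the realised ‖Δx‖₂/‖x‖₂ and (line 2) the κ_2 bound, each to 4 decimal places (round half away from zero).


largest singular value 31/5, smallest 496/16065
κ = σ_max/σ_min = (31/5)/(496/16065) = 200.8125
perturbation bound = 200.8125·1/60 = 3.3469
solve Ax = b  →  x = [0.4449 0.4672]
‖b‖ = 4.0000, ‖x‖ = 0.6452
Δx = A⁻¹·δb where δb = 1/60·4.0000·d; ‖Δx‖ = 2.1593
relative error = 3.3469
so the bound is sharp here: realised error equals the bound

3.3469
3.3469


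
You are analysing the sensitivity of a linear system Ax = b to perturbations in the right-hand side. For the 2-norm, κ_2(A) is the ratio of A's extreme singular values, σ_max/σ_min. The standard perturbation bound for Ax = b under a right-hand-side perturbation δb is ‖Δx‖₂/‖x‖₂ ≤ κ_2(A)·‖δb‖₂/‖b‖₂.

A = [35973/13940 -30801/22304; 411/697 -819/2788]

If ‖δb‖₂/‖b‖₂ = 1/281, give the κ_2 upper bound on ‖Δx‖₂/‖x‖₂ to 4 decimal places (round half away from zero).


AᵀA = [810009/115600 -691173/184960; -691173/184960 589905/295936]; tr = 230409/25600, det = 81/25600
solving λ² − 230409/25600·λ + 81/25600 = 0 gives λ = 9, 9/25600
κ_2(A) = √(λ_max/λ_min) = √(9 / (9/25600)) = 160.0000
worst-case relative error ≤ 160.0000 × 1/281 = 0.5694

0.5694


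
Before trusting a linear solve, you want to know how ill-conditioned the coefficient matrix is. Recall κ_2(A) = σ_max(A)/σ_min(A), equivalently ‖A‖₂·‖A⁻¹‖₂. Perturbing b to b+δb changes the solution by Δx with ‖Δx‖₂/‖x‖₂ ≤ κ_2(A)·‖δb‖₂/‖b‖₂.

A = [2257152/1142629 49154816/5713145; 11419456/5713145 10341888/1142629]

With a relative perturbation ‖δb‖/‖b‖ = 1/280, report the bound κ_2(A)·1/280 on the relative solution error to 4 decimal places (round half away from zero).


0.8580

form AᵀA = [306506960896/38810970025 54470541312/1552438801; 54470541312/1552438801 6052392534016/38810970025] with trace 3782807552/23088025 and determinant 268435456/577200625
char-poly roots: 4096/25 and 65536/23088025
κ = σ_max/σ_min = (64/5)/(256/4805) = 240.2500
bound on ‖Δx‖/‖x‖: κ·ε = 240.2500·1/280 = 0.8580


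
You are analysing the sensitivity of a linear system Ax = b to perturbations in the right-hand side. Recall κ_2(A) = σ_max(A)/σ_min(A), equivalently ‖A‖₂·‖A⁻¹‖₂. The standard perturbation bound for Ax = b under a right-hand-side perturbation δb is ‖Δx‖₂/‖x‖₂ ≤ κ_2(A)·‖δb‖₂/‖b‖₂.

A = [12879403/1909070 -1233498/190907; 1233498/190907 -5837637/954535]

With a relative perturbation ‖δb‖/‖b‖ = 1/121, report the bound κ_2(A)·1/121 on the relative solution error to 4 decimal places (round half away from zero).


M = AᵀA = [378157851649/4333588900 -18007220553/216679445; -18007220553/216679445 85750224309/1083397225]. tr(M)=171500297/1030580, det(M)=30769209/128822500
λ_max, λ_min = (171500297/1030580 ± √735283428672076249/26552378410000)/2 = 16641/100, 1849/1288225
so κ_2 = √((16641/100) / (1849/1288225)) = 340.5000
κ_2(A)·‖δb‖/‖b‖ = 2.8140

2.8140


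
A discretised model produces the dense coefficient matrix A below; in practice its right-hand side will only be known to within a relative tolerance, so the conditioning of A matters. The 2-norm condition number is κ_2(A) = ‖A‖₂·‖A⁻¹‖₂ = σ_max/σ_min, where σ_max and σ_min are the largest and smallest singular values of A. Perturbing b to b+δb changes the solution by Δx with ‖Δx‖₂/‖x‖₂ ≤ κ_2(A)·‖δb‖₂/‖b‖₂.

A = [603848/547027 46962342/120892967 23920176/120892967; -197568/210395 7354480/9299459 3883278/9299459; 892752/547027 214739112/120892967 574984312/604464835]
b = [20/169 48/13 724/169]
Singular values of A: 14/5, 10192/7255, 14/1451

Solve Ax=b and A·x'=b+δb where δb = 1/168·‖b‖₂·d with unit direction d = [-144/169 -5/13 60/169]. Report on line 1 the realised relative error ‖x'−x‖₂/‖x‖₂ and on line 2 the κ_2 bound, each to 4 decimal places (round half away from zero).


σ_max = 14/5, σ_min = 14/1451
condition number: (14/5) ÷ (14/1451) = 290.2000
worst-case relative error ≤ 290.2000 × 1/168 = 1.7274
solve Ax = b  →  x = [-1.0766 2.6454 1.4109]
‖b‖₂ = 5.6569 and ‖x‖₂ = 3.1856
Δx = A⁻¹·δb where δb = 1/168·5.6569·d; ‖Δx‖ = 3.4898
relative error = 1.0955
tightness: 1.0955 against a bound of 1.7274 (unrounded ratio ≈ 0.6342)

1.0955
1.7274


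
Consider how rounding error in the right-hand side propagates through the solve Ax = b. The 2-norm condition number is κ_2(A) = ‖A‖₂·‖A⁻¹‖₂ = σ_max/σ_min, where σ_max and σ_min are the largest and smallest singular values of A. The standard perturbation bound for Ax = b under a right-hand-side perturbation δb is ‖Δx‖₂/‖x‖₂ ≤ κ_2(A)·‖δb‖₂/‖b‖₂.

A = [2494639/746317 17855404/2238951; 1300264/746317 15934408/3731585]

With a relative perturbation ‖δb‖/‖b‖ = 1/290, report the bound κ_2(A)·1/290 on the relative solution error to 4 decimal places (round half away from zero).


0.8734

M = AᵀA = [27383772353/1927297801 985711927844/28909467015; 985711927844/28909467015 35486278632784/433642005225]. tr(M)=246435665161/2565929025, det(M)=368947264/2565929025
λ_max, λ_min = (246435665161/2565929025 ± √60726750293370941405521/6583991761337450625)/2 = 2401/25, 153664/102637161
so κ_2 = √((2401/25) / (153664/102637161)) = 253.2750
worst-case relative error ≤ 253.2750 × 1/290 = 0.8734


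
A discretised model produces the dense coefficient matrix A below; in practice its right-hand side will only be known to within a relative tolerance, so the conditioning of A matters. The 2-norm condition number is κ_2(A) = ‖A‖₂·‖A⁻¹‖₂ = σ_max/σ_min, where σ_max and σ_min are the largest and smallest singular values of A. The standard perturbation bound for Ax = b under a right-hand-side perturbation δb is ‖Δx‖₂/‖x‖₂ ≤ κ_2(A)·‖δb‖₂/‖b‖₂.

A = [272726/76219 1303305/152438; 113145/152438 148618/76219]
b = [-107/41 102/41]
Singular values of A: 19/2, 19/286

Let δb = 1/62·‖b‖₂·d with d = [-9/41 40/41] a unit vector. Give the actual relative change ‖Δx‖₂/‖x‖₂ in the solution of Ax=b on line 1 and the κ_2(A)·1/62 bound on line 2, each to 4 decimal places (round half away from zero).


from the listed singular values, σ₁ = 19/2, σ_n = 19/286
condition number: (19/2) ÷ (19/286) = 143.0000
κ_2(A)·‖δb‖/‖b‖ = 2.3065
solve Ax = b  →  x = [-41.7652 17.1741]
2-norm of b is 3.6056; of x, 45.1584
δb = ε·‖b‖·d = [-0.0128 0.0567]; solving A·Δx = δb gives ‖Δx‖ = 0.8754
realised ‖Δx‖/‖x‖ = 0.0194
tightness: 0.0194 against a bound of 2.3065 (unrounded ratio ≈ 0.0084)

0.0194
2.3065


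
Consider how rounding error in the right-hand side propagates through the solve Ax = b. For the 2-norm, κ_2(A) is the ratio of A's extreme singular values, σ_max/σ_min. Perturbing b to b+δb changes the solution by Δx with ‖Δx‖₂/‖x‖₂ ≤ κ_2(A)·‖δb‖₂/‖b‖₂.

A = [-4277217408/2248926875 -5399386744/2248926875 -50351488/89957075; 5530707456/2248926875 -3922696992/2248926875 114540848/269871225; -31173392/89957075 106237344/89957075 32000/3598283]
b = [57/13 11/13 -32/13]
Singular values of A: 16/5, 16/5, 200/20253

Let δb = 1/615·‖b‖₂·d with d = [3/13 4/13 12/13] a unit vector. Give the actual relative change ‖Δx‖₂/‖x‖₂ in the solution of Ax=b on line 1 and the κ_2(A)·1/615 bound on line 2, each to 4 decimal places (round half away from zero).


largest singular value 16/5, smallest 200/20253
condition number: (16/5) ÷ (200/20253) = 324.0480
worst-case relative error ≤ 324.0480 × 1/615 = 0.5269
solve Ax = b  →  x = [20.8117 4.7680 -99.0009]
2-norm of b is 5.0990; of x, 101.2771
δb = ε·‖b‖·d = [0.0019 0.0026 0.0077]; solving A·Δx = δb gives ‖Δx‖ = 0.8396
realised ‖Δx‖/‖x‖ = 0.0083
so the bound overstates the realised error by a factor of ≈ 63.5586 (computed from the unrounded values)

0.0083
0.5269


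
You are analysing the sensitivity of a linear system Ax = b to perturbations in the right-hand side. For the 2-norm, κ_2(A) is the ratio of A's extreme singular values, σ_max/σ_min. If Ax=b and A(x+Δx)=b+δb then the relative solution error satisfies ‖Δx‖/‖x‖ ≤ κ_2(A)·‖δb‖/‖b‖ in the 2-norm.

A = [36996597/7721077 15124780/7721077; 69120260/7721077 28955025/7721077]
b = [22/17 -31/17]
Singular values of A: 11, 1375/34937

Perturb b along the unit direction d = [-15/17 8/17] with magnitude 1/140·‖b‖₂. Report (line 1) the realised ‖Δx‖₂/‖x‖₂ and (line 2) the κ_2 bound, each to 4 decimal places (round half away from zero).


0.0080
1.9964

from the listed singular values, σ₁ = 11, σ_n = 1375/34937
condition number: 11 ÷ (1375/34937) = 279.4960
worst-case relative error ≤ 279.4960 × 1/140 = 1.9964
solve Ax = b  →  x = [19.4613 -46.9434]
‖b‖₂ = 2.2361 and ‖x‖₂ = 50.8175
δb = ε·‖b‖·d = [-0.0141 0.0075]; solving A·Δx = δb gives ‖Δx‖ = 0.4058
dividing the unrounded norms, ‖Δx‖/‖x‖ = 0.0080
so the bound overstates the realised error by a factor of ≈ 249.9892 (computed from the unrounded values)
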